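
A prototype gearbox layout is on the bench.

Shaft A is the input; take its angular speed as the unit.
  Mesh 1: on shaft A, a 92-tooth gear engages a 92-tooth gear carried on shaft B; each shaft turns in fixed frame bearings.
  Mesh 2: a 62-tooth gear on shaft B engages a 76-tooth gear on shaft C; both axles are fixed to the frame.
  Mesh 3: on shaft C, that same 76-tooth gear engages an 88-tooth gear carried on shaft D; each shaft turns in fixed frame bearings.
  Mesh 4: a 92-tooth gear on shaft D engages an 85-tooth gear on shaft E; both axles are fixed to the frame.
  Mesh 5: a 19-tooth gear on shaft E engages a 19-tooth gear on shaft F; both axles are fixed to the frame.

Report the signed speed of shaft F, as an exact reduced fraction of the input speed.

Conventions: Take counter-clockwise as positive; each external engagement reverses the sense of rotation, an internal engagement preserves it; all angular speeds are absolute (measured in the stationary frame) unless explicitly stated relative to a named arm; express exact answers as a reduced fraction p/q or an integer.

-713/935

5-mesh fixed-axis compound train (all bearings frame-fixed)
mesh 1 [92T→92T]: |ω|/ω_in = 1×92/92 = 1, sense flips to −
mesh 2 [62T→76T]: |ω|/ω_in = 1×62/76 = 31/38, sense flips to +
mesh 3 [76T→88T]: |ω|/ω_in = (31/38)×76/88 = 31/44, sense flips to −
mesh 4 [92T→85T]: |ω|/ω_in = (31/44)×92/85 = 713/935, sense flips to +
mesh 5 [19T→19T]: |ω|/ω_in = (713/935)×19/19 = 713/935, sense flips to −
signed output speed (× input speed) = -713/935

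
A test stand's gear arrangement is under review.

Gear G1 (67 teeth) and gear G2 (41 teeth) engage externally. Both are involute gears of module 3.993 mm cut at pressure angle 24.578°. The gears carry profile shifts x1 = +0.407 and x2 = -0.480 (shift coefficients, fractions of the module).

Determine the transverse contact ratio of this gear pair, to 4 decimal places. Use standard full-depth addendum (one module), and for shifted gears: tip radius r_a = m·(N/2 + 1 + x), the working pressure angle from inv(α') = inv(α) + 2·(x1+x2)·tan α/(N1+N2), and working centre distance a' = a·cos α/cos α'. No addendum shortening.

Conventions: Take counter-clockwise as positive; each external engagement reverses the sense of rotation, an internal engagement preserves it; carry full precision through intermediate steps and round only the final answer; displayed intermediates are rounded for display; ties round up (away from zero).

1.5639

class = single-mesh tooth geometry [involute pair 67T × 41T, m = 3.993]
base radii: r_b1 = 121.645795, r_b2 = 74.439964
tip radii: r_a1 = 139.383651, r_a2 = 83.932860
inv(α') = inv(24.578°) + 2·(+0.407-0.480)·tan α/(67+41) = 0.02778605  ⇒  α' = 24.40731°
a' = a·cos α / cos α' = 215.6220·cos 24.578°/cos 24.40731° = 215.329560
action lengths: √(r_a1²−r_b1²) = 68.044858, √(r_a2²−r_b2²) = 38.773918
base pitch p_b = π·m·cos α = 11.407807
CR = (68.044858 + 38.773918 − 215.329560·sin 24.40731°)/11.407807 = 1.563855
contact ratio ≈ 1.5639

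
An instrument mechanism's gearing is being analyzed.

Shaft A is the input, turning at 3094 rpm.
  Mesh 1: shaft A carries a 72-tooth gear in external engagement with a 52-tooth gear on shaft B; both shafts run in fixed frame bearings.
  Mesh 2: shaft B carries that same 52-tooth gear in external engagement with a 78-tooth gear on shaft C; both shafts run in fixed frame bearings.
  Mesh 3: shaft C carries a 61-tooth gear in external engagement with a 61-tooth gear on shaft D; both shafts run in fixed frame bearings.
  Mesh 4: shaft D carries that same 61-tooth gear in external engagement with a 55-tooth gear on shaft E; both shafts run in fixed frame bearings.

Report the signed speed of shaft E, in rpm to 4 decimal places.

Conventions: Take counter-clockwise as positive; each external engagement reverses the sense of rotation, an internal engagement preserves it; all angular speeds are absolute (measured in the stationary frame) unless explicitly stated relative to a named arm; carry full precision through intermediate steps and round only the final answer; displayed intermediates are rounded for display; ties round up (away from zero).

+3167.5636 rpm

class = fixed-axis compound train [4 meshes; 4 ratios multiply, 4 sense flips]
mesh 1 [72T→52T]: ω = 3094.0000×72/52 = 4284.0000 rpm, sense flips to −
mesh 2 [52T→78T]: ω = 4284.0000×52/78 = 2856.0000 rpm, sense flips to +
mesh 3 [61T→61T]: ω = 2856.0000×61/61 = 2856.0000 rpm, sense flips to −
mesh 4 [61T→55T]: ω = 2856.0000×61/55 = 3167.5636 rpm, sense flips to +
signed output speed = +3167.5636 rpm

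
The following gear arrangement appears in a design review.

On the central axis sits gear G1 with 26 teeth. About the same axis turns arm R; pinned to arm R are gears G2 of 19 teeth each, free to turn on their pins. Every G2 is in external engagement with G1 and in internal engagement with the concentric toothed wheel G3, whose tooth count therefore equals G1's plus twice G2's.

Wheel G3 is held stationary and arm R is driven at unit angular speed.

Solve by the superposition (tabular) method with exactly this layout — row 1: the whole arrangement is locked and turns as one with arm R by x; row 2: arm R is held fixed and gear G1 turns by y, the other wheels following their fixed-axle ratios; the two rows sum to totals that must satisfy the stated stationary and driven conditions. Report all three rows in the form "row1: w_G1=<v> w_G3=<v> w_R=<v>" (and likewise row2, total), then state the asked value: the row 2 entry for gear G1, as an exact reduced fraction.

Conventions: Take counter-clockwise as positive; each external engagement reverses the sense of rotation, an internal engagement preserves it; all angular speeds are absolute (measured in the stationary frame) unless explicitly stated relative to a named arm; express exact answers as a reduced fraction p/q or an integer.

row1: w_G1=1 w_G3=1 w_R=1
row2: w_G1=32/13 w_G3=-1 w_R=0
total: w_G1=45/13 w_G3=0 w_R=1
asked value: 32/13

topology: planetary set — G1 26T / G2 19T / G3 64T, arm = carrier (Willis)
row 1: whole set turns with the arm by x
row 2 — arm fixed, fixed-axis ratios: sun y, ring −(26/64)·y, arm 0
boundary: total ω_ring = x − (26/64)·y = 0 and total ω_arm = x = 1  ⇒  y = 32/13, x = 1
row 2 ring = −(26/64)·32/13 = -1
totals (row 1 + row 2): sun 1 + 32/13 = 45/13, ring 1 + (-1) = 0, arm 1 + 0 = 1
asked cell (row2, sun) = 32/13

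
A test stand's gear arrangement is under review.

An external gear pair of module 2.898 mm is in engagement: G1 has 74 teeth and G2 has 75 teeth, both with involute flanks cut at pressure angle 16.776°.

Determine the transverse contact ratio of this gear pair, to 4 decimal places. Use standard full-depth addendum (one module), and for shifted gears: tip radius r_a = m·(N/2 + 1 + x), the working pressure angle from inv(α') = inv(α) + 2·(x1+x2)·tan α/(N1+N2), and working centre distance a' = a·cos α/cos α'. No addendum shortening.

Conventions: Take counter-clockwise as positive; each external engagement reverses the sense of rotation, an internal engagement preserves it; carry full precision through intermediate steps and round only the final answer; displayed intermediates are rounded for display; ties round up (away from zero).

class = single-mesh tooth geometry [involute pair 74T × 75T, m = 2.898]
base radii: r_b1 = 102.662513, r_b2 = 104.049844
tip radii: r_a1 = 110.124000, r_a2 = 111.573000
no profile shift: α' = α, a' = a
action lengths: √(r_a1²−r_b1²) = 39.846000, √(r_a2²−r_b2²) = 40.276100
base pitch p_b = π·m·cos α = 8.716859
CR = (39.846000 + 40.276100 − 215.901000·sin 16.77600°)/8.716859 = 2.042757
contact ratio ≈ 2.0428

2.0428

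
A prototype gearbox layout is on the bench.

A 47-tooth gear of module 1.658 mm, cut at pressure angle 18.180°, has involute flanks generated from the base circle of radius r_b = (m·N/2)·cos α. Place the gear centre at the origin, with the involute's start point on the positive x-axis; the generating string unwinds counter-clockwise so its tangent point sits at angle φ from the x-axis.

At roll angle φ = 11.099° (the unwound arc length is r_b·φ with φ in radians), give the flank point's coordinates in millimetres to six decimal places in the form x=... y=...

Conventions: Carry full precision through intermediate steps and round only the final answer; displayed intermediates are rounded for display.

topology: single-mesh involute geometry — m = 1.658, N = 47
pitch radius r_p = m·N/2 = 1.658·47/2 = 38.963000
base radius r_b = r_p·cos α = 38.963000·cos 18.180° = 37.018007
roll angle φ = 11.099° = 0.19371409 rad
x = r_b·(cos φ + φ·sin φ) = 37.706058
y = r_b·(sin φ − φ·cos φ) = 0.089360

x=37.706058 y=0.089360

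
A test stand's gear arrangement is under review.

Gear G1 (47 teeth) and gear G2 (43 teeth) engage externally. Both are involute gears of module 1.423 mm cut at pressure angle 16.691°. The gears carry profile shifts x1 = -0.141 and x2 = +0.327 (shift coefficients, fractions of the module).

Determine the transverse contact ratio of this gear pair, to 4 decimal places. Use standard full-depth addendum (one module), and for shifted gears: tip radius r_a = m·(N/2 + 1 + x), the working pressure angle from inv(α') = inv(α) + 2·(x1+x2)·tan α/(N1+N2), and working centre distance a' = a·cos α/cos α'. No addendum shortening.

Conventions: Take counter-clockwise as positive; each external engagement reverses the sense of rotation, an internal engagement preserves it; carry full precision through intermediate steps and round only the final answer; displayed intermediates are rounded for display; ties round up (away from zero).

class = single-mesh tooth geometry [involute pair 47T × 43T, m = 1.423]
base radii: r_b1 = 32.031572, r_b2 = 29.305481
tip radii: r_a1 = 34.662857, r_a2 = 32.482821
inv(α') = inv(16.691°) + 2·(-0.141+0.327)·tan α/(47+43) = 0.00976961  ⇒  α' = 17.44416°
a' = a·cos α / cos α' = 64.0350·cos 16.691°/cos 17.44416° = 64.293961
action lengths: √(r_a1²−r_b1²) = 13.247341, √(r_a2²−r_b2²) = 14.011511
base pitch p_b = π·m·cos α = 4.282134
CR = (13.247341 + 14.011511 − 64.293961·sin 17.44416°)/4.282134 = 1.864737
contact ratio ≈ 1.8647

1.8647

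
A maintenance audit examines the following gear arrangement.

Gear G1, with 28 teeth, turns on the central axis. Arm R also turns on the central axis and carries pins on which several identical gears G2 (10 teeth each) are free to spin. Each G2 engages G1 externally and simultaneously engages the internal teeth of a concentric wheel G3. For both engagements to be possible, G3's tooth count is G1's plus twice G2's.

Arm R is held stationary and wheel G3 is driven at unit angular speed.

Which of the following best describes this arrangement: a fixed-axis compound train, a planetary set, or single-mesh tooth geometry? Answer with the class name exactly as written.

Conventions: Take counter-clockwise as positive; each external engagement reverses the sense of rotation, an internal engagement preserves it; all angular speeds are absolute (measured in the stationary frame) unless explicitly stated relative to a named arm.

planetary set

planetary set (28T centre, 10T on arm, 48T internal) — Willis relation
classification: planetary set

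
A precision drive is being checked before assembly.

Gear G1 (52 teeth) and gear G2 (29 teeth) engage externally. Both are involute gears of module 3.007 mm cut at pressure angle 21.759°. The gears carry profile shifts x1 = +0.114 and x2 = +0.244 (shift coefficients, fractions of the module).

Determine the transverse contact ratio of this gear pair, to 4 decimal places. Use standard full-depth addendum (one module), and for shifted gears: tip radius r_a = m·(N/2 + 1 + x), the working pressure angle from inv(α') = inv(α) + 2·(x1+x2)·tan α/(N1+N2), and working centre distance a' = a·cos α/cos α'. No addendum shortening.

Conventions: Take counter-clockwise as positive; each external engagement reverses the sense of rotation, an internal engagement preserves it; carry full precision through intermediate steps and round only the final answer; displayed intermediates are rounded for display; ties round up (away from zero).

1.5617

class = single-mesh tooth geometry [involute pair 52T × 29T, m = 3.007]
base radii: r_b1 = 72.611637, r_b2 = 40.494951
tip radii: r_a1 = 81.531798, r_a2 = 47.342208
inv(α') = inv(21.759°) + 2·(+0.114+0.244)·tan α/(52+29) = 0.02290366  ⇒  α' = 22.95365°
a' = a·cos α / cos α' = 121.7835·cos 21.759°/cos 22.95365° = 122.832379
action lengths: √(r_a1²−r_b1²) = 37.080781, √(r_a2²−r_b2²) = 24.524347
base pitch p_b = π·m·cos α = 8.773699
CR = (37.080781 + 24.524347 − 122.832379·sin 22.95365°)/8.773699 = 1.561733
contact ratio ≈ 1.5617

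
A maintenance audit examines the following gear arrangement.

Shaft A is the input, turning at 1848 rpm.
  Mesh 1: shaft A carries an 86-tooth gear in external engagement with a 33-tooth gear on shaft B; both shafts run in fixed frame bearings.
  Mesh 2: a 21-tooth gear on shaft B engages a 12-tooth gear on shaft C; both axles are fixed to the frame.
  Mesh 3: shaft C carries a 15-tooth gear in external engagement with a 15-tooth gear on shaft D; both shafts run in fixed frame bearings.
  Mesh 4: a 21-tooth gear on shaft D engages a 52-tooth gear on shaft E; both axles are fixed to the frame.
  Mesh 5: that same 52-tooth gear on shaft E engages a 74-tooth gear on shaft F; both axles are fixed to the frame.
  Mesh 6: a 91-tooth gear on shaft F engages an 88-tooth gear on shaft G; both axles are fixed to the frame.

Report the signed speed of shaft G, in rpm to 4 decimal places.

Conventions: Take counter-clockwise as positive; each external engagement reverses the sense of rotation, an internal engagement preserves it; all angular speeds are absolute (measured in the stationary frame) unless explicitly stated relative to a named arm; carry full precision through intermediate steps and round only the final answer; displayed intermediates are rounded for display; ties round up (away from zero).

class = fixed-axis compound train [6 meshes; 6 ratios multiply, 6 sense flips]
mesh 1 [86T→33T]: ω = 1848.0000×86/33 = 4816.0000 rpm, sense flips to −
mesh 2 [21T→12T]: ω = 4816.0000×21/12 = 8428.0000 rpm, sense flips to +
mesh 3 [15T→15T]: ω = 8428.0000×15/15 = 8428.0000 rpm, sense flips to −
mesh 4 [21T→52T]: ω = 8428.0000×21/52 = 3403.6154 rpm, sense flips to +
mesh 5 [52T→74T]: ω = 3403.6154×52/74 = 2391.7297 rpm, sense flips to −
mesh 6 [91T→88T]: ω = 2391.7297×91/88 = 2473.2660 rpm, sense flips to +
signed output speed = +2473.2660 rpm

+2473.2660 rpm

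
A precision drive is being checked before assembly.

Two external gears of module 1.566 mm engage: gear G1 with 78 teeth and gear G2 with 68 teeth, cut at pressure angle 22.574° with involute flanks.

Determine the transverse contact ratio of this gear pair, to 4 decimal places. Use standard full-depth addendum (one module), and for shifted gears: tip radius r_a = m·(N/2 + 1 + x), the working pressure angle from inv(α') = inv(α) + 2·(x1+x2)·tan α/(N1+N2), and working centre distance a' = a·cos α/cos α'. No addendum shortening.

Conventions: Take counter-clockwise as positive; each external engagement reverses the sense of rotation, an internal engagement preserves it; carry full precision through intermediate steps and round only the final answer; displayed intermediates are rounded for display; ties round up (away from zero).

1.6749

recognized (one external pair, fixed centres): single-mesh tooth geometry, m = 1.566, N1 = 78, N2 = 68
base radii: r_b1 = 56.394786, r_b2 = 49.164685
tip radii: r_a1 = 62.640000, r_a2 = 54.810000
no profile shift: α' = α, a' = a
action lengths: √(r_a1²−r_b1²) = 27.265322, √(r_a2²−r_b2²) = 24.227461
base pitch p_b = π·m·cos α = 4.542806
CR = (27.265322 + 24.227461 − 114.318000·sin 22.57400°)/4.542806 = 1.674913
contact ratio ≈ 1.6749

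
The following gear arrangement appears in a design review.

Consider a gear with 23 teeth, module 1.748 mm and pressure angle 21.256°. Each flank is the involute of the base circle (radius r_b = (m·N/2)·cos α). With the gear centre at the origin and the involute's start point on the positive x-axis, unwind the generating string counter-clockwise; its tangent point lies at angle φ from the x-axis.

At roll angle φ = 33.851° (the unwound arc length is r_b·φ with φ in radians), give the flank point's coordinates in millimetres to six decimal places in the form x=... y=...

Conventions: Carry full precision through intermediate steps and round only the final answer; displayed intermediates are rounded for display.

topology: single-mesh involute geometry — m = 1.748, N = 23
pitch radius r_p = m·N/2 = 1.748·23/2 = 20.102000
base radius r_b = r_p·cos α = 20.102000·cos 21.256° = 18.734459
roll angle φ = 33.851° = 0.59081141 rad
x = r_b·(cos φ + φ·sin φ) = 21.724322
y = r_b·(sin φ − φ·cos φ) = 1.243457

x=21.724322 y=1.243457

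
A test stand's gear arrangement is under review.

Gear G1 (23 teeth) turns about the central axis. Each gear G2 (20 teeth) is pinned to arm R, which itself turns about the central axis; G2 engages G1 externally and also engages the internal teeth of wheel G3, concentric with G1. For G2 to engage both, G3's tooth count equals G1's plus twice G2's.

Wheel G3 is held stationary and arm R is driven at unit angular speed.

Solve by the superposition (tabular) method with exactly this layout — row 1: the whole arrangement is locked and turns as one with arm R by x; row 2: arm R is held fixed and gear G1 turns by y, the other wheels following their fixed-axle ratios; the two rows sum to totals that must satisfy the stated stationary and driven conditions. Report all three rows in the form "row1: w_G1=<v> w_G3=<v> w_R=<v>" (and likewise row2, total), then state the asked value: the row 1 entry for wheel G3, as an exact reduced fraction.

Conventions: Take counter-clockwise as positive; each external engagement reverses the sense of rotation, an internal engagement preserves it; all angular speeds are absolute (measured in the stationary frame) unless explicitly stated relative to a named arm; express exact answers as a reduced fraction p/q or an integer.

planetary set (23T centre, 20T on arm, 63T internal) — Willis relation
row 1: whole set turns with the arm by x
row 2: sun turns y, ring = −(23/63)·y, arm 0
boundary: total ω_ring = x − (23/63)·y = 0 and total ω_arm = x = 1  ⇒  y = 63/23, x = 1
row 2 ring = −(23/63)·63/23 = -1
totals (row 1 + row 2): sun 1 + 63/23 = 86/23, ring 1 + (-1) = 0, arm 1 + 0 = 1
asked cell (row1, ring) = 1

row1: w_G1=1 w_G3=1 w_R=1
row2: w_G1=63/23 w_G3=-1 w_R=0
total: w_G1=86/23 w_G3=0 w_R=1
asked value: 1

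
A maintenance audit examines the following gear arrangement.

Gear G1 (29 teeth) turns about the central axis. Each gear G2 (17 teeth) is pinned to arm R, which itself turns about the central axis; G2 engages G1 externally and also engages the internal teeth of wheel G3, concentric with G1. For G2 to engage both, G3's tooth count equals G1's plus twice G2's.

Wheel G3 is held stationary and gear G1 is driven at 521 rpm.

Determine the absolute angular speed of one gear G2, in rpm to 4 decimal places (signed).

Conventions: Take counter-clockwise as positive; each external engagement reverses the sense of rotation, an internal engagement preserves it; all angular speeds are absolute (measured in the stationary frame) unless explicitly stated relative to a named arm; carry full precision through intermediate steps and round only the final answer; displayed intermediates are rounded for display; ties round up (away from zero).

-444.3824 rpm

planetary set (29T centre, 17T on arm, 63T internal) — Willis relation
normalise by the input: solve with ω_sun = 1, then scale by 521 rpm
ring teeth: 29 + 2·17 = 63
29(ω_sun−ω_arm) = −63(ω_ring−ω_arm),  ω_ring = 0, ω_sun = 1
29(1−ω_arm) = −63(0−ω_arm)  ⇒  92·ω_arm = 29  ⇒  ω_arm = 29/92
sun–planet mesh: 29·(1−29/92) = −17·(ω_p−ω_arm)  ⇒  ω_p−ω_arm = -1827/1564
ω_p = 29/92 − 1827/1564 = -29/34
scale: ω_p = -29/34 × 521 rpm = -444.3824 rpm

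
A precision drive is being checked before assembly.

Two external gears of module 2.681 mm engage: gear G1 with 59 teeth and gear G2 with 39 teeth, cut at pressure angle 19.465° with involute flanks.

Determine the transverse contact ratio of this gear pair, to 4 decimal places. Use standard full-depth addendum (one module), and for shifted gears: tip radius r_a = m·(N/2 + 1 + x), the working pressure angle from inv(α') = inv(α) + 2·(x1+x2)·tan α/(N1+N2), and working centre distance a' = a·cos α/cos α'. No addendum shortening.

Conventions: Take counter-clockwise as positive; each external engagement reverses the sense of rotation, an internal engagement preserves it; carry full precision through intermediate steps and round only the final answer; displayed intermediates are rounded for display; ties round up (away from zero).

1.7741

single-mesh involute tooth geometry (59T engaging 39T at module 2.681)
base radii: r_b1 = 74.569158, r_b2 = 49.291477
tip radii: r_a1 = 81.770500, r_a2 = 54.960500
no profile shift: α' = α, a' = a
action lengths: √(r_a1²−r_b1²) = 33.553769, √(r_a2²−r_b2²) = 24.310633
base pitch p_b = π·m·cos α = 7.941218
CR = (33.553769 + 24.310633 − 131.369000·sin 19.46500°)/7.941218 = 1.774058
contact ratio ≈ 1.7741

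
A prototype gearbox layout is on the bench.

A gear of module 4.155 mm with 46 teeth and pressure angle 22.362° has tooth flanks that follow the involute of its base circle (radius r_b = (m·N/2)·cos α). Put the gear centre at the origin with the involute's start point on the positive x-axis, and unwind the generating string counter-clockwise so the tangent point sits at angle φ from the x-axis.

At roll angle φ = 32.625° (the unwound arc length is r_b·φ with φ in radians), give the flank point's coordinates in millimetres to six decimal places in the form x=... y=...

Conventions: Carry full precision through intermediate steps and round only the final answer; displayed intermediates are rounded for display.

x=101.565309 y=5.264551

recognized (one wheel, involute flank): single-mesh tooth geometry, m = 4.155, N = 46
pitch radius r_p = m·N/2 = 4.155·46/2 = 95.565000
base radius r_b = r_p·cos α = 95.565000·cos 22.362° = 88.378375
roll angle φ = 32.625° = 0.56941367 rad
x = r_b·(cos φ + φ·sin φ) = 101.565309
y = r_b·(sin φ − φ·cos φ) = 5.264551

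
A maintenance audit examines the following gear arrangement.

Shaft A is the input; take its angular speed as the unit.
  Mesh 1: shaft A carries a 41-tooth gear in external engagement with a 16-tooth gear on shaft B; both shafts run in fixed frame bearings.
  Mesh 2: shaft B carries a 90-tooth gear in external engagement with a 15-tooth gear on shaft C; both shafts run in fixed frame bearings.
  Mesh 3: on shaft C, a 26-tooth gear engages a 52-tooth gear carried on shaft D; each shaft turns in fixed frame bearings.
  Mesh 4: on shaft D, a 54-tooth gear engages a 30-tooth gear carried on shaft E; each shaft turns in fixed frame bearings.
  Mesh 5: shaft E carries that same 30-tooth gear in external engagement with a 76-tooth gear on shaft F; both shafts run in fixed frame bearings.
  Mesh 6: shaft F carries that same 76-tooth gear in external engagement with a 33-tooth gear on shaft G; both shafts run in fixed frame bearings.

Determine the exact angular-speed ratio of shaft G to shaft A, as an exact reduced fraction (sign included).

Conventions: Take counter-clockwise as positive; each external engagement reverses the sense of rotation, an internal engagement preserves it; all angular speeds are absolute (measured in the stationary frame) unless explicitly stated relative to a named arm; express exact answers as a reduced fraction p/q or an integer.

class = fixed-axis compound train [6 meshes; 6 ratios multiply, 6 sense flips]
mesh 1 [41T→16T]: running ratio 41/16, sense −
mesh 2 [90T→15T]: running ratio 123/8, sense +
mesh 3 [26T→52T]: running ratio 123/16, sense −
mesh 4 [54T→30T]: running ratio 1107/80, sense +
mesh 5 [30T→76T]: running ratio 3321/608, sense −
mesh 6 [76T→33T]: running ratio 1107/88, sense +
ω_out/ω_in = 1107/88

1107/88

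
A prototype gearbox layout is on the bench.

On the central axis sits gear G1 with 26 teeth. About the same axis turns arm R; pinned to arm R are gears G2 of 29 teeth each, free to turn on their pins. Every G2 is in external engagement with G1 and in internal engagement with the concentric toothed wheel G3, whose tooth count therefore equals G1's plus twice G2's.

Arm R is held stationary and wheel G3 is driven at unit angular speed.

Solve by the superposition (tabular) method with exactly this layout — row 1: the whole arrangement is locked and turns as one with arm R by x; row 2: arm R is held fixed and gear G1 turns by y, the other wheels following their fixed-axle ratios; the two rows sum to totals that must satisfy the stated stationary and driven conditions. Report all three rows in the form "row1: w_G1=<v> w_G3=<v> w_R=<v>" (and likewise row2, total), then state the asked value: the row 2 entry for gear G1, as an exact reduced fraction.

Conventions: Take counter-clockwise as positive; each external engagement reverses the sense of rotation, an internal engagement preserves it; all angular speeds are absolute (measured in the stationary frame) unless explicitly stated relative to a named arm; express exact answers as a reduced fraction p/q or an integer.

topology: planetary set — G1 26T / G2 29T / G3 84T, arm = carrier (Willis)
row 1 (train locked, turned with arm): all members turn x
superposition row 2 [arm held]: sun y, ring −(26/84)·y, arm 0
boundary: total ω_arm = x = 0 and total ω_ring = x − (26/84)·y = 1  ⇒  y = -42/13, x = 0
row 2 ring = −(26/84)·(-42/13) = 1
totals (row 1 + row 2): sun 0 + (-42/13) = -42/13, ring 0 + 1 = 1, arm 0 + 0 = 0
asked cell (row2, sun) = -42/13

row1: w_G1=0 w_G3=0 w_R=0
row2: w_G1=-42/13 w_G3=1 w_R=0
total: w_G1=-42/13 w_G3=1 w_R=0
asked value: -42/13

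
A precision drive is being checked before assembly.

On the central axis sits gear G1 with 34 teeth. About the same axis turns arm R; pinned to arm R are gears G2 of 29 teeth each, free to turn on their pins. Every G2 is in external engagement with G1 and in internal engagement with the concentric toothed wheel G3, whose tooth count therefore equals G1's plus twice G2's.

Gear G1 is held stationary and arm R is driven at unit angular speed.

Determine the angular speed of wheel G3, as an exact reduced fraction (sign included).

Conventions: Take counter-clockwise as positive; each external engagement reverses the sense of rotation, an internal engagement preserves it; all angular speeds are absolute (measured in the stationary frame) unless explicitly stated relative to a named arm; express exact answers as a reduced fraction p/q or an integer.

63/46

recognized (axles ride arm R): planetary set, 34/29/92 teeth
ring teeth: 34 + 2·29 = 92
34(ω_sun−ω_arm) = −92(ω_ring−ω_arm),  ω_sun = 0, ω_arm = 1
ω_ring = 1 − (34/92)(0−1) = 63/46
exact speed ratio = 63/46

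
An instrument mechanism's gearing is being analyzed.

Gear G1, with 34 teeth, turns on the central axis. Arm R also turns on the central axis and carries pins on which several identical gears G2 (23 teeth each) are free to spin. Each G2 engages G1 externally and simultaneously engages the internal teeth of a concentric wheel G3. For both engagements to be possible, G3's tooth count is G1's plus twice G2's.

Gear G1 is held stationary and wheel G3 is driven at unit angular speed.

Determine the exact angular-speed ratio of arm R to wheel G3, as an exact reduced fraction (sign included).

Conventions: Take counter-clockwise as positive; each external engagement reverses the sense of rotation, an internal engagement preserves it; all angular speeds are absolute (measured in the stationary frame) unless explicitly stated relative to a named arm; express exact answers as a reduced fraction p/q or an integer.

recognized (axles ride arm R): planetary set, 34/23/80 teeth
ring teeth: 34 + 2·23 = 80
34(ω_sun−ω_arm) = −80(ω_ring−ω_arm),  ω_sun = 0, ω_ring = 1
34(0−ω_arm) = −80(1−ω_arm)  ⇒  114·ω_arm = 80  ⇒  ω_arm = 40/57
ω_out/ω_in = 40/57

40/57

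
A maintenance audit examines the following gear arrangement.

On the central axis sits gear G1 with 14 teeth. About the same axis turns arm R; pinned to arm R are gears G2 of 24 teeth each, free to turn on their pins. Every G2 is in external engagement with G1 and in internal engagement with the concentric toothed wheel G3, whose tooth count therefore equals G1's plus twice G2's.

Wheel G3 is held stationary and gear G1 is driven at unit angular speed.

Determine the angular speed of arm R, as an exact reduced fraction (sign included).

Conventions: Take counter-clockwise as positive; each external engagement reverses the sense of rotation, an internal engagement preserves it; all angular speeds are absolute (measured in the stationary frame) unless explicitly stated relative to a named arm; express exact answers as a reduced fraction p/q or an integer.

7/38

topology: planetary set — G1 14T / G2 24T / G3 62T, arm = carrier (Willis)
ring teeth: 14 + 2·24 = 62
14(ω_sun−ω_arm) = −62(ω_ring−ω_arm),  ω_ring = 0, ω_sun = 1
14(1−ω_arm) = −62(0−ω_arm)  ⇒  76·ω_arm = 14  ⇒  ω_arm = 7/38
exact speed ratio = 7/38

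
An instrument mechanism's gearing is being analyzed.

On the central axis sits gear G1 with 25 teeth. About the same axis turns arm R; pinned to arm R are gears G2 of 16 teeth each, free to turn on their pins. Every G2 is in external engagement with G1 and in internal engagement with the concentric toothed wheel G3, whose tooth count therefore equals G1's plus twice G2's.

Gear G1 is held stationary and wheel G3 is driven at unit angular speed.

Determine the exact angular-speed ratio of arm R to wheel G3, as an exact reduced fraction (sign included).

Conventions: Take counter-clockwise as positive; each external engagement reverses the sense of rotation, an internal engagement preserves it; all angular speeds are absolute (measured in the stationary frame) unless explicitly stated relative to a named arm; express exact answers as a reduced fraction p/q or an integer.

planetary set (25T centre, 16T on arm, 57T internal) — Willis relation
ring teeth: 25 + 2·16 = 57
25(ω_sun−ω_arm) = −57(ω_ring−ω_arm),  ω_sun = 0, ω_ring = 1
25(0−ω_arm) = −57(1−ω_arm)  ⇒  82·ω_arm = 57  ⇒  ω_arm = 57/82
ω_out/ω_in = 57/82

57/82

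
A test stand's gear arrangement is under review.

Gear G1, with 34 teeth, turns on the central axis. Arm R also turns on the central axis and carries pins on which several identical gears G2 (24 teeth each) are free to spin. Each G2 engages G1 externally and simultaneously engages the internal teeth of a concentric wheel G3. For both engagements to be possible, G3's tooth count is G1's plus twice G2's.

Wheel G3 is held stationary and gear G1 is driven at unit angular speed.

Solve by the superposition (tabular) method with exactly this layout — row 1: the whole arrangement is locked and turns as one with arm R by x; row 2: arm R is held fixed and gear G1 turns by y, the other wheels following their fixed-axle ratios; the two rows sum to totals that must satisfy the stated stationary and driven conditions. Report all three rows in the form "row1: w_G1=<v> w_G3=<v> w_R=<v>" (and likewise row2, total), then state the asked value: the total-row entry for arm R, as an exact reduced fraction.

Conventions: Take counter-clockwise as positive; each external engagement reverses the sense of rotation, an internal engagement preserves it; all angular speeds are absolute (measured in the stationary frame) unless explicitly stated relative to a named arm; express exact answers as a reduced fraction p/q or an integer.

class = planetary set [G3 = 34+2·24 = 82; Willis about the carrier]
superposition row 1 [locked train]: every member turns x
row 2 (arm held, sun turns y): ω_ring = −(34/82)·y, ω_arm = 0
boundary: total ω_ring = x − (34/82)·y = 0 and total ω_sun = x + y = 1  ⇒  y = 41/58, x = 17/58
row 2 ring = −(34/82)·41/58 = -17/58
totals (row 1 + row 2): sun 17/58 + 41/58 = 1, ring 17/58 + (-17/58) = 0, arm 17/58 + 0 = 17/58
asked cell (total, arm) = 17/58

row1: w_G1=17/58 w_G3=17/58 w_R=17/58
row2: w_G1=41/58 w_G3=-17/58 w_R=0
total: w_G1=1 w_G3=0 w_R=17/58
asked value: 17/58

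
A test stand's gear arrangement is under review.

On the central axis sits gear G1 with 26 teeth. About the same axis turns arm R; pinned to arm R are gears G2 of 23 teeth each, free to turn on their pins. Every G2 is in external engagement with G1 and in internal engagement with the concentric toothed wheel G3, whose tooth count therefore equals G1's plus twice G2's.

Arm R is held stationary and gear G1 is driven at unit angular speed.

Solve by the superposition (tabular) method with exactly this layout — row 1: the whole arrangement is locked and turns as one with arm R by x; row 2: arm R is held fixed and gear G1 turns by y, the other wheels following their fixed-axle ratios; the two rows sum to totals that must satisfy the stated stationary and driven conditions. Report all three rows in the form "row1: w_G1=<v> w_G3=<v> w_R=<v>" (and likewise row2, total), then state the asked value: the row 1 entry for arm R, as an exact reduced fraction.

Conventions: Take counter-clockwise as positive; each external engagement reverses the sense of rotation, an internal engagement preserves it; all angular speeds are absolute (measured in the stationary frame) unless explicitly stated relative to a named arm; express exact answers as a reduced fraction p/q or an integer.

row1: w_G1=0 w_G3=0 w_R=0
row2: w_G1=1 w_G3=-13/36 w_R=0
total: w_G1=1 w_G3=-13/36 w_R=0
asked value: 0

class = planetary set [G3 = 26+2·23 = 72; Willis about the carrier]
row 1 — lock + rotate with arm: ω_sun = ω_ring = ω_arm = x
row 2: sun turns y, ring = −(26/72)·y, arm 0
boundary: total ω_arm = x = 0 and total ω_sun = x + y = 1  ⇒  y = 1, x = 0
row 2 ring = −(26/72)·1 = -13/36
totals (row 1 + row 2): sun 0 + 1 = 1, ring 0 + (-13/36) = -13/36, arm 0 + 0 = 0
asked cell (row1, arm) = 0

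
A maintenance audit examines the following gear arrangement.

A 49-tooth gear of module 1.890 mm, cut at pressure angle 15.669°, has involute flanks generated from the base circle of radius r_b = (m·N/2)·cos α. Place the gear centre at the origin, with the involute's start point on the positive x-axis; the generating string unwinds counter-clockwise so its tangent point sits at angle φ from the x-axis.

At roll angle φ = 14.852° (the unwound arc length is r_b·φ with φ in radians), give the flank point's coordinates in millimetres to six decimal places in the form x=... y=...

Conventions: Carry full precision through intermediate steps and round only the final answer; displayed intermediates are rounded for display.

x=46.057022 y=0.257114

class = single-mesh tooth geometry [base-circle involute, m = 1.890, 49T]
pitch radius r_p = m·N/2 = 1.890·49/2 = 46.305000
base radius r_b = r_p·cos α = 46.305000·cos 15.669° = 44.584214
roll angle φ = 14.852° = 0.25921630 rad
x = r_b·(cos φ + φ·sin φ) = 46.057022
y = r_b·(sin φ − φ·cos φ) = 0.257114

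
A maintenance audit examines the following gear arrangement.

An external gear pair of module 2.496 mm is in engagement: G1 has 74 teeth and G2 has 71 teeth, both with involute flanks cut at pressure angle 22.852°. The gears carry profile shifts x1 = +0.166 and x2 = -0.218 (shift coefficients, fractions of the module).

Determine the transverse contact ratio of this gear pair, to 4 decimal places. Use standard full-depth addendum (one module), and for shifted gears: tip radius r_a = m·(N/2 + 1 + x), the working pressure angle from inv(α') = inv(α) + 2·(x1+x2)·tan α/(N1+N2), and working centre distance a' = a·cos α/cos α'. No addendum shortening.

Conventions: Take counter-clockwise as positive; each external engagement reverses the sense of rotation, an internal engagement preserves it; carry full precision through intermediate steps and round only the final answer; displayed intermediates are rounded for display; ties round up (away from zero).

1.6647

single-mesh involute tooth geometry (74T engaging 71T at module 2.496)
base radii: r_b1 = 85.103391, r_b2 = 81.653253
tip radii: r_a1 = 95.262336, r_a2 = 90.559872
inv(α') = inv(22.852°) + 2·(+0.166-0.218)·tan α/(74+71) = 0.02228474  ⇒  α' = 22.75402°
a' = a·cos α / cos α' = 180.9600·cos 22.852°/cos 22.75402° = 180.829944
action lengths: √(r_a1²−r_b1²) = 42.805672, √(r_a2²−r_b2²) = 39.164227
base pitch p_b = π·m·cos α = 7.225951
CR = (42.805672 + 39.164227 − 180.829944·sin 22.75402°)/7.225951 = 1.664733
contact ratio ≈ 1.6647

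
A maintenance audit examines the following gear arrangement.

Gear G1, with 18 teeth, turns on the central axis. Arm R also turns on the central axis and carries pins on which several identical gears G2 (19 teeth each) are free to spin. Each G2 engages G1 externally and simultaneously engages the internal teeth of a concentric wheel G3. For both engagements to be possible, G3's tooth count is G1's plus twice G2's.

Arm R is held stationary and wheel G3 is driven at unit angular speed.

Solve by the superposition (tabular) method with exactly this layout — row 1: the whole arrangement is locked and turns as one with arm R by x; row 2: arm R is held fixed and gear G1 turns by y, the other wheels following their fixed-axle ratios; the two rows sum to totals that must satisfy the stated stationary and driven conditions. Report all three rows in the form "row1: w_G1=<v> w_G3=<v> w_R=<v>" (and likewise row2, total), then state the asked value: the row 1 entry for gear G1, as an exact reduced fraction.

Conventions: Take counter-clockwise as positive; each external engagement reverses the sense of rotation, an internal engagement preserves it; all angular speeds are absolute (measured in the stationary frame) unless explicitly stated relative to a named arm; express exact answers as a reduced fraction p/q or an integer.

row1: w_G1=0 w_G3=0 w_R=0
row2: w_G1=-28/9 w_G3=1 w_R=0
total: w_G1=-28/9 w_G3=1 w_R=0
asked value: 0

class = planetary set [G3 = 18+2·19 = 56; Willis about the carrier]
row 1 — lock + rotate with arm: ω_sun = ω_ring = ω_arm = x
row 2 — arm fixed, fixed-axis ratios: sun y, ring −(18/56)·y, arm 0
boundary: total ω_arm = x = 0 and total ω_ring = x − (18/56)·y = 1  ⇒  y = -28/9, x = 0
row 2 ring = −(18/56)·(-28/9) = 1
totals (row 1 + row 2): sun 0 + (-28/9) = -28/9, ring 0 + 1 = 1, arm 0 + 0 = 0
asked cell (row1, sun) = 0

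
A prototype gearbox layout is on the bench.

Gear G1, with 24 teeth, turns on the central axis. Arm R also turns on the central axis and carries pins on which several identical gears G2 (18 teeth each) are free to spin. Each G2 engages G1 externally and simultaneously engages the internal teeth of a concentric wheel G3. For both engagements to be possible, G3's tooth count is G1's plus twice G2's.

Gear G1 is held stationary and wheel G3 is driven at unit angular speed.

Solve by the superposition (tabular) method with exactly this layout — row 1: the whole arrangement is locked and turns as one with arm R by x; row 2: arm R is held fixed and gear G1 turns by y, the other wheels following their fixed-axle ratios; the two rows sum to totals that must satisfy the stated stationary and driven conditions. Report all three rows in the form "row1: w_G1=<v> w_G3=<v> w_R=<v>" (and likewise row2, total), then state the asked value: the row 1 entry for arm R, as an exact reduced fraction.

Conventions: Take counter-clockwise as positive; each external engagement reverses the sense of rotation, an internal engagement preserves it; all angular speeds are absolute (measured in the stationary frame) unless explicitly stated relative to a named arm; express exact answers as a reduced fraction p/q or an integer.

topology: planetary set — G1 24T / G2 18T / G3 60T, arm = carrier (Willis)
superposition row 1 [locked train]: every member turns x
row 2 (arm held, sun turns y): ω_ring = −(24/60)·y, ω_arm = 0
boundary: total ω_sun = x + y = 0 and total ω_ring = x − (24/60)·y = 1  ⇒  y = -5/7, x = 5/7
row 2 ring = −(24/60)·(-5/7) = 2/7
totals (row 1 + row 2): sun 5/7 + (-5/7) = 0, ring 5/7 + 2/7 = 1, arm 5/7 + 0 = 5/7
asked cell (row1, arm) = 5/7

row1: w_G1=5/7 w_G3=5/7 w_R=5/7
row2: w_G1=-5/7 w_G3=2/7 w_R=0
total: w_G1=0 w_G3=1 w_R=5/7
asked value: 5/7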